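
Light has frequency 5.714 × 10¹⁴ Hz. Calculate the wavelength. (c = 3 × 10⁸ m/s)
λ = c/f = 525 nm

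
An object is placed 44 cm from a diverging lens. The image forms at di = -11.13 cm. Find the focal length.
1/f = 1/do + 1/di → f = -14.9 cm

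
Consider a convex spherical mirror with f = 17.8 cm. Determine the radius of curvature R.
R = 2|f| = 35.6 cm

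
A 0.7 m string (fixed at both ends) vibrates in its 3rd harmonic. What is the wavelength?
λₙ = 2L/n = 0.4667 m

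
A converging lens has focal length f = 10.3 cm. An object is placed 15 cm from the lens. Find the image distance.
1/di = 1/f − 1/do → di = 32.87 cm (real image)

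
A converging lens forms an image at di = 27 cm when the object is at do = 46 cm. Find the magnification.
M = −di/do = -0.587 (inverted image)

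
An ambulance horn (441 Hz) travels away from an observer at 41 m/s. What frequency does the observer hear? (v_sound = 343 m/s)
f_obs = f·v/(v + v_s) = 393.9 Hz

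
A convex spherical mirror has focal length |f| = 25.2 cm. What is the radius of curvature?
R = 2|f| = 50.4 cm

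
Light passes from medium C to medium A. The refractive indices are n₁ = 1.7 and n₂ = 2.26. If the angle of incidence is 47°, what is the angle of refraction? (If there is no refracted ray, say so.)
sin θ₂ = (n₁/n₂)·sin θ₁ = 0.5501 → θ₂ = 33.38°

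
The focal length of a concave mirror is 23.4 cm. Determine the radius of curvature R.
R = 2|f| = 46.8 cm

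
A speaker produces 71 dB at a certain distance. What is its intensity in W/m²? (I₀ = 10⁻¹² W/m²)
I = I₀·10^(β/10) = 1.26 × 10⁻⁵ W/m²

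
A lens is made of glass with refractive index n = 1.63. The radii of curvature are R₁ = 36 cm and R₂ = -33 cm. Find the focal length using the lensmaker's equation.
1/f = (n − 1)(1/R₁ − 1/R₂) → f = 27.33 cm (converging lens)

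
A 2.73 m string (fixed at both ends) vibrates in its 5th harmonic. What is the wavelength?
λₙ = 2L/n = 1.092 m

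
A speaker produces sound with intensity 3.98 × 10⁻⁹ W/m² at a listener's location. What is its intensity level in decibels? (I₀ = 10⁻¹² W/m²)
β = 10·log₁₀(I/I₀) = 36 dB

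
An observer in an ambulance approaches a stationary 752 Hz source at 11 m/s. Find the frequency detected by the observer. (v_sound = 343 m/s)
f_obs = f·(v + v_o)/v = 776.1 Hz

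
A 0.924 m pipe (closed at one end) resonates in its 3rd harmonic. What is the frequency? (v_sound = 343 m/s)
fₙ = nv/(4L) = 278.4 Hz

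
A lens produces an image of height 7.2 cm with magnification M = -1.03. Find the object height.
ho = |hi|/|M| = 6.99 cm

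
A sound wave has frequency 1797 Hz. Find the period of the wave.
T = 1/f = 5.565 × 10⁻⁴ s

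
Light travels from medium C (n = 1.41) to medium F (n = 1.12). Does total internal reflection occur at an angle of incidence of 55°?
θc = arcsin(n₂/n₁) = 52.59°; 55° > θc, so yes — total internal reflection.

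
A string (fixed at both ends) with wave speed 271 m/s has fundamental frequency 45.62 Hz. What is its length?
L = v/(2f₁) = 2.97 m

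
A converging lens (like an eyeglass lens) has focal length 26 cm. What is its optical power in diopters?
P = 1/f = 3.846 D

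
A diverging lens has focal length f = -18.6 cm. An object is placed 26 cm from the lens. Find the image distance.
1/di = 1/f − 1/do → di = -10.84 cm (virtual image)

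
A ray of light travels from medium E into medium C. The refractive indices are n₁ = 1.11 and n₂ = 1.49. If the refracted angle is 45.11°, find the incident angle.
sin θ₁ = (n₂/n₁)·sin θ₂ → θ₁ = 71.99°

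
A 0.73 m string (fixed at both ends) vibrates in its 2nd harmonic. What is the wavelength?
λₙ = 2L/n = 0.73 m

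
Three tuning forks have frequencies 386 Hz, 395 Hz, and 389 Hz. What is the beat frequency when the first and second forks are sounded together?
9 Hz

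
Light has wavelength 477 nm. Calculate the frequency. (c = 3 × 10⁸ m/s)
f = c/λ = 6.289 × 10¹⁴ Hz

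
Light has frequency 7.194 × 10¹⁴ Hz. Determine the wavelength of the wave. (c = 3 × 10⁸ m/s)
λ = c/f = 417 nm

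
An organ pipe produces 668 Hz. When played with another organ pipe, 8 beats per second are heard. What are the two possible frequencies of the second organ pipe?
f₂ = 668 ± 8 Hz → 676 Hz or 660 Hz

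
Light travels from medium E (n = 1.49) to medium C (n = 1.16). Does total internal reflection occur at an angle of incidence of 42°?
θc = arcsin(n₂/n₁) = 51.13°; 42° < θc, so no — the ray refracts.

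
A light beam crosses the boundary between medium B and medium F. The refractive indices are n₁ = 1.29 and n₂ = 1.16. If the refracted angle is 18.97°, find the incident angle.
sin θ₁ = (n₂/n₁)·sin θ₂ → θ₁ = 17°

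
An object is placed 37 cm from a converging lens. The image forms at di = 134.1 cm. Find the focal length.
1/f = 1/do + 1/di → f = 29 cm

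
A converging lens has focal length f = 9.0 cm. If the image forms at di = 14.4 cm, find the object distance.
1/do = 1/f − 1/di → do = 24 cm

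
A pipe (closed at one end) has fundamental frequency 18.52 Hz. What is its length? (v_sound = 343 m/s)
L = v/(4f₁) = 4.63 m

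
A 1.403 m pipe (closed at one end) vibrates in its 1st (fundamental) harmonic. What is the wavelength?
λₙ = 4L/n = 5.612 m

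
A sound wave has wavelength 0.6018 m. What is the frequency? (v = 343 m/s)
f = v/λ = 570 Hz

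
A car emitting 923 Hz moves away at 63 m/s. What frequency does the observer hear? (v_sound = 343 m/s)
f_obs = f·v/(v + v_s) = 779.8 Hz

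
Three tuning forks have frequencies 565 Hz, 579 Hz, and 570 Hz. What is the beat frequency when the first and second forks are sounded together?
14 Hz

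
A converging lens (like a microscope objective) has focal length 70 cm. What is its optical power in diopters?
P = 1/f = 1.429 D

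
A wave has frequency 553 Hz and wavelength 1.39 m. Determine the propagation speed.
v = fλ = 768.7 m/s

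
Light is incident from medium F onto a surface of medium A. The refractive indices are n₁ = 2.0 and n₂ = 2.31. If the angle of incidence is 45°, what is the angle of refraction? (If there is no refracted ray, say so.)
sin θ₂ = (n₁/n₂)·sin θ₁ = 0.6122 → θ₂ = 37.75°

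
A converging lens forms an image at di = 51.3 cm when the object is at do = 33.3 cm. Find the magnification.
M = −di/do = -1.541 (inverted image)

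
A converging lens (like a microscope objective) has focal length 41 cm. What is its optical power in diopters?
P = 1/f = 2.439 D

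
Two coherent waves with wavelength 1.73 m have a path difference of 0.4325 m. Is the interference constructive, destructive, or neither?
neither (partial) — path difference = 0.25λ, neither a whole number of wavelengths nor an odd multiple of λ/2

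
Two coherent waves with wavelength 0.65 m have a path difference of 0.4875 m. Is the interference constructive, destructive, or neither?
neither (partial) — path difference = 0.75λ, neither a whole number of wavelengths nor an odd multiple of λ/2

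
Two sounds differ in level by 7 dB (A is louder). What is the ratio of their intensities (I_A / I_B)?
I_A/I_B = 10^(Δβ/10) = 5.012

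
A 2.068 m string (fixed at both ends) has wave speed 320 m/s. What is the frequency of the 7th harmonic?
fₙ = nv/(2L) = 541.6 Hz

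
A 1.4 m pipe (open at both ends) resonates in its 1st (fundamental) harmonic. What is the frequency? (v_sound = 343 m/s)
fₙ = nv/(2L) = 122.5 Hz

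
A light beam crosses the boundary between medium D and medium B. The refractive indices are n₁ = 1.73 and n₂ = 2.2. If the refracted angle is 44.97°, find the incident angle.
sin θ₁ = (n₂/n₁)·sin θ₂ → θ₁ = 63.99°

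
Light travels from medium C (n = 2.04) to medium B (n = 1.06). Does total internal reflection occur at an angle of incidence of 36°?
θc = arcsin(n₂/n₁) = 31.31°; 36° > θc, so yes — total internal reflection.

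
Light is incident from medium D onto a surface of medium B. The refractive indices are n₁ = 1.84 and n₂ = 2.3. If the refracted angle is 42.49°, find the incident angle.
sin θ₁ = (n₂/n₁)·sin θ₂ → θ₁ = 57.6°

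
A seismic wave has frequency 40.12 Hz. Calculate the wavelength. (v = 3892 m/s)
λ = v/f = 97.01 m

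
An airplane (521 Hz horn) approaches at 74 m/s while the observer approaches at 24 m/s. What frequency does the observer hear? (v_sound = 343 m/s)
f_obs = f·(v + v_o)/(v − v_s) = 710.8 Hz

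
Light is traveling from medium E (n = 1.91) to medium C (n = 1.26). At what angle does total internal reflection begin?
θc = arcsin(n₂/n₁) = 41.28°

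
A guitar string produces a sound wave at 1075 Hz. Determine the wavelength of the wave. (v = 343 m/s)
λ = v/f = 0.3191 m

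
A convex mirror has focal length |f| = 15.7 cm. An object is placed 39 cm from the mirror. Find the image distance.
f = −15.7 cm (convex); 1/di = 1/f − 1/do → di = -11.19 cm (virtual image, behind mirror)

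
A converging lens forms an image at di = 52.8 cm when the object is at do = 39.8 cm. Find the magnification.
M = −di/do = -1.327 (inverted image)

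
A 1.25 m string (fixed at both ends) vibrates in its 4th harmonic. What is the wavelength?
λₙ = 2L/n = 0.625 m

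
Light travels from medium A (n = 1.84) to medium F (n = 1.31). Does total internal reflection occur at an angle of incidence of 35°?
θc = arcsin(n₂/n₁) = 45.39°; 35° < θc, so no — the ray refracts.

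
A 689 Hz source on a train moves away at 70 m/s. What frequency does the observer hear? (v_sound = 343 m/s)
f_obs = f·v/(v + v_s) = 572.2 Hz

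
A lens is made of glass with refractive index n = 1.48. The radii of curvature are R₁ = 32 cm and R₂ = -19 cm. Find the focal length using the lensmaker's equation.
1/f = (n − 1)(1/R₁ − 1/R₂) → f = 24.84 cm (converging lens)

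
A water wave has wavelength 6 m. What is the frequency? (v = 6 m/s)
f = v/λ = 1 Hz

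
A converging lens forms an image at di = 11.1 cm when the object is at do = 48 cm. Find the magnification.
M = −di/do = -0.2312 (inverted image)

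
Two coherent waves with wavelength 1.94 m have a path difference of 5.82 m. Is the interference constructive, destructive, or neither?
constructive — path difference = 3λ, a whole number of wavelengths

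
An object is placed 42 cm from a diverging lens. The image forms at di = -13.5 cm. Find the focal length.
1/f = 1/do + 1/di → f = -19.89 cm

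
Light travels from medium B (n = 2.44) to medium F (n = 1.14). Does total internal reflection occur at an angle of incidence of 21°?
θc = arcsin(n₂/n₁) = 27.85°; 21° < θc, so no — the ray refracts.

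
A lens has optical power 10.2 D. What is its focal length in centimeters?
f = 1/P = 9.804 cm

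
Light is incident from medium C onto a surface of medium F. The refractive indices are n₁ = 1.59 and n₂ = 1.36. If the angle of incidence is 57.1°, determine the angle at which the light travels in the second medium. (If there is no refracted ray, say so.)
sin θ₂ = (n₁/n₂)·sin θ₁ = 0.9816 → θ₂ = 79°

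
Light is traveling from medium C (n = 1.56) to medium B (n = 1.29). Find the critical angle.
θc = arcsin(n₂/n₁) = 55.78°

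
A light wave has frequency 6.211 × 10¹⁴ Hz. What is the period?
T = 1/f = 1.610 × 10⁻¹⁵ s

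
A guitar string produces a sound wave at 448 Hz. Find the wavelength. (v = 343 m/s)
λ = v/f = 0.7656 m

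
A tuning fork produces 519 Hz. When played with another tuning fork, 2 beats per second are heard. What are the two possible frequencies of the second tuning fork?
f₂ = 519 ± 2 Hz → 521 Hz or 517 Hz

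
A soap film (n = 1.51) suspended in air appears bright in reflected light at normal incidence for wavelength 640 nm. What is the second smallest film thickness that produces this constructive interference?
2nt = (m − ½)λ with m = 2 → t = (m − ½)λ/(2n) = 317.9 nm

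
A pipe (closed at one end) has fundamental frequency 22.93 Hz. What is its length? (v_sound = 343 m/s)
L = v/(4f₁) = 3.74 m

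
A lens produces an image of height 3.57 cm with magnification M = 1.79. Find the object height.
ho = |hi|/|M| = 1.994 cm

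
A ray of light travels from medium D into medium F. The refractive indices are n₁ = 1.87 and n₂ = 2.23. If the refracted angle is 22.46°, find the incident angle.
sin θ₁ = (n₂/n₁)·sin θ₂ → θ₁ = 27.1°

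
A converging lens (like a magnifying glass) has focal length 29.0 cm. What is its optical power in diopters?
P = 1/f = 3.448 D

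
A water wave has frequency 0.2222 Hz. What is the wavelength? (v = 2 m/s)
λ = v/f = 9.001 m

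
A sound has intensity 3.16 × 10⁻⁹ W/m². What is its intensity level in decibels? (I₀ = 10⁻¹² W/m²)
β = 10·log₁₀(I/I₀) = 35 dB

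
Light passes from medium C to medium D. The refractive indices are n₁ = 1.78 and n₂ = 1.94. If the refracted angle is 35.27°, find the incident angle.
sin θ₁ = (n₂/n₁)·sin θ₂ → θ₁ = 39°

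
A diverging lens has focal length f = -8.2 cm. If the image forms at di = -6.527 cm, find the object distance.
1/do = 1/f − 1/di → do = 31.99 cm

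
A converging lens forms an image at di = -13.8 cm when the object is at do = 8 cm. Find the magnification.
M = −di/do = 1.725 (upright image)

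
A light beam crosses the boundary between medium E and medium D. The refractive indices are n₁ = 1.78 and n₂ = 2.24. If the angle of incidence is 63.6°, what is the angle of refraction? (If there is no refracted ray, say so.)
sin θ₂ = (n₁/n₂)·sin θ₁ = 0.7118 → θ₂ = 45.38°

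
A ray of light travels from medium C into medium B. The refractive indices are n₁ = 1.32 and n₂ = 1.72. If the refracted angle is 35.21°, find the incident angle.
sin θ₁ = (n₂/n₁)·sin θ₂ → θ₁ = 48.7°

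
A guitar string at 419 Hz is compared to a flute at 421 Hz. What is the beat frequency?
2 Hz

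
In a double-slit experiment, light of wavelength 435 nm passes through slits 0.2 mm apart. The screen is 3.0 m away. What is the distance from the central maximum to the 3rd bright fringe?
y = mλL/d = 19.57 mm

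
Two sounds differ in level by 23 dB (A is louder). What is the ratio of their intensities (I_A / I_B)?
I_A/I_B = 10^(Δβ/10) = 199.5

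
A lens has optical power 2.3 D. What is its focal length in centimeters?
f = 1/P = 43.48 cm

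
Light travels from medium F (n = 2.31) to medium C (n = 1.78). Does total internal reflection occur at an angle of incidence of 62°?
θc = arcsin(n₂/n₁) = 50.4°; 62° > θc, so yes — total internal reflection.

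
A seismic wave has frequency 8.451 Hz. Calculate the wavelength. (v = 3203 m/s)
λ = v/f = 379 m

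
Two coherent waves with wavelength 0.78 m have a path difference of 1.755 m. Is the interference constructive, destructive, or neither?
neither (partial) — path difference = 2.25λ, neither a whole number of wavelengths nor an odd multiple of λ/2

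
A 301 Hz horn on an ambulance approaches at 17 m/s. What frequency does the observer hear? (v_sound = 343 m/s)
f_obs = f·v/(v − v_s) = 316.7 Hz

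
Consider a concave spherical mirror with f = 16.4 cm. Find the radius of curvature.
R = 2|f| = 32.8 cm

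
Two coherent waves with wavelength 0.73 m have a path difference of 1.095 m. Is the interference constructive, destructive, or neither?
destructive — path difference = 1.5λ, an odd multiple of λ/2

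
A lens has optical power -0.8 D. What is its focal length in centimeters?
f = 1/P = -125 cm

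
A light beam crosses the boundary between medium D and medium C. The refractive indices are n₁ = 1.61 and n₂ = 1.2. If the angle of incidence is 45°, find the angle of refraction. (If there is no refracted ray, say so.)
sin θ₂ = (n₁/n₂)·sin θ₁ = 0.9487 → θ₂ = 71.57°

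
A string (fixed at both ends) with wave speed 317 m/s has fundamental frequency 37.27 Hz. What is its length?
L = v/(2f₁) = 4.253 m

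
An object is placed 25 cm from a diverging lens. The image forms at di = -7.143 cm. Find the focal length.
1/f = 1/do + 1/di → f = -10 cm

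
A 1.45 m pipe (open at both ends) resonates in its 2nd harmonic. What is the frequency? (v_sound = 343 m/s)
fₙ = nv/(2L) = 236.6 Hz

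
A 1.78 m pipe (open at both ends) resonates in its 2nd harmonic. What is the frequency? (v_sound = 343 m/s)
fₙ = nv/(2L) = 192.7 Hz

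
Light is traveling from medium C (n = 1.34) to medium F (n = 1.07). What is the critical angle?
θc = arcsin(n₂/n₁) = 52.99°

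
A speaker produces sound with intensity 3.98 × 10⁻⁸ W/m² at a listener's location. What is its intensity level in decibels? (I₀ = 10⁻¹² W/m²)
β = 10·log₁₀(I/I₀) = 46 dB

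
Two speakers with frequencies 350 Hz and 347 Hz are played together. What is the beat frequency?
3 Hz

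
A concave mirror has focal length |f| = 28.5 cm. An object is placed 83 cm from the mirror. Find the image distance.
f = +28.5 cm (concave); 1/di = 1/f − 1/do → di = 43.4 cm (real image, in front of mirror)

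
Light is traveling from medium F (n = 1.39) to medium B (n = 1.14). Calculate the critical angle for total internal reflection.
θc = arcsin(n₂/n₁) = 55.1°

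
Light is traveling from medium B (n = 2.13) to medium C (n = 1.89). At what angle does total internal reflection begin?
θc = arcsin(n₂/n₁) = 62.54°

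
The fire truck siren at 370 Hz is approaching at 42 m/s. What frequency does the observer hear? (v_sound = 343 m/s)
f_obs = f·v/(v − v_s) = 421.6 Hz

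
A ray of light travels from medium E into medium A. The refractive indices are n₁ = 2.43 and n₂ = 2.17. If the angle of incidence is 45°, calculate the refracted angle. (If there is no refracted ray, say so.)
sin θ₂ = (n₁/n₂)·sin θ₁ = 0.7918 → θ₂ = 52.36°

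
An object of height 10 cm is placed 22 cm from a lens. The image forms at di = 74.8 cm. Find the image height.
hi = (-di/do) × ho = -34 cm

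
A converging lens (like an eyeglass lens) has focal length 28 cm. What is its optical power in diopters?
P = 1/f = 3.571 D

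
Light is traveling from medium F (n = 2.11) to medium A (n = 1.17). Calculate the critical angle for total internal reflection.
θc = arcsin(n₂/n₁) = 33.68°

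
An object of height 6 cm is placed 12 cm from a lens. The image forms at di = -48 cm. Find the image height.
hi = (-di/do) × ho = 24 cm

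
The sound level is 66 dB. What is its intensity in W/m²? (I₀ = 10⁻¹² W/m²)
I = I₀·10^(β/10) = 3.98 × 10⁻⁶ W/m²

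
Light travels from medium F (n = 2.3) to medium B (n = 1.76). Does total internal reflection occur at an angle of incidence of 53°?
θc = arcsin(n₂/n₁) = 49.93°; 53° > θc, so yes — total internal reflection.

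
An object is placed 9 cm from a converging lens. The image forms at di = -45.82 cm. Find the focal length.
1/f = 1/do + 1/di → f = 11.2 cm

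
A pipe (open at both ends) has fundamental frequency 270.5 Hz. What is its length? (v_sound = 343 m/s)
L = v/(2f₁) = 0.634 m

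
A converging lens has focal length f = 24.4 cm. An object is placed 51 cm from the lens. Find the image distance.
1/di = 1/f − 1/do → di = 46.78 cm (real image)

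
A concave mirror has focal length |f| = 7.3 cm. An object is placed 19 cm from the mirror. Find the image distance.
f = +7.3 cm (concave); 1/di = 1/f − 1/do → di = 11.85 cm (real image, in front of mirror)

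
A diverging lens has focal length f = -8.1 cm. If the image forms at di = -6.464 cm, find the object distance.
1/do = 1/f − 1/di → do = 32 cm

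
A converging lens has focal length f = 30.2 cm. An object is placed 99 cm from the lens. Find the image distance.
1/di = 1/f − 1/do → di = 43.46 cm (real image)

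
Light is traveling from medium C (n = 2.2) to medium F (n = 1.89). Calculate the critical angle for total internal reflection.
θc = arcsin(n₂/n₁) = 59.21°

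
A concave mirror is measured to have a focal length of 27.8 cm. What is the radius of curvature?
R = 2|f| = 55.6 cm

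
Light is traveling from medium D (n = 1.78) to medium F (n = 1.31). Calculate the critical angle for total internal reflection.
θc = arcsin(n₂/n₁) = 47.39°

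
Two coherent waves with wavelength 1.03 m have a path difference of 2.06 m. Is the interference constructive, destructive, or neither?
constructive — path difference = 2λ, a whole number of wavelengths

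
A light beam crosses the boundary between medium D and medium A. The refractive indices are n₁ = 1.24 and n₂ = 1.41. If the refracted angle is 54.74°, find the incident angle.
sin θ₁ = (n₂/n₁)·sin θ₂ → θ₁ = 68.2°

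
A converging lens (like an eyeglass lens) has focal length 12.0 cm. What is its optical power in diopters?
P = 1/f = 8.333 D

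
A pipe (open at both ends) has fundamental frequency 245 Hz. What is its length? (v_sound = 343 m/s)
L = v/(2f₁) = 0.7 m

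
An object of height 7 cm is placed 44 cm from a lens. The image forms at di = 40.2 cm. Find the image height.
hi = (-di/do) × ho = -6.395 cm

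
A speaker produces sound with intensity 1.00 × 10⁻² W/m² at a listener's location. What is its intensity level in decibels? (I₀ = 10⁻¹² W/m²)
β = 10·log₁₀(I/I₀) = 100 dB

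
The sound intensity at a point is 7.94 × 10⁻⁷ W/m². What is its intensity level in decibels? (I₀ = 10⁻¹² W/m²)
β = 10·log₁₀(I/I₀) = 59 dB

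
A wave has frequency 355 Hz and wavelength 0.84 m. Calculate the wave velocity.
v = fλ = 298.2 m/s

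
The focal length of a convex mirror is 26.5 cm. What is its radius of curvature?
R = 2|f| = 53 cm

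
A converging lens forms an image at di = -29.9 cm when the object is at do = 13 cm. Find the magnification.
M = −di/do = 2.3 (upright image)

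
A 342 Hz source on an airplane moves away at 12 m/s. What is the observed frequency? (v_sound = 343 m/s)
f_obs = f·v/(v + v_s) = 330.4 Hz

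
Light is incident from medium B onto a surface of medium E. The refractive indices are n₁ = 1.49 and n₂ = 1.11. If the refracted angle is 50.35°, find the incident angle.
sin θ₁ = (n₂/n₁)·sin θ₂ → θ₁ = 35°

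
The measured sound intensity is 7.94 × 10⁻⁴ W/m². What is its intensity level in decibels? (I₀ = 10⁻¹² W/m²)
β = 10·log₁₀(I/I₀) = 89 dB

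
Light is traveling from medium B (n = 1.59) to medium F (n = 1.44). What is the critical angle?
θc = arcsin(n₂/n₁) = 64.91°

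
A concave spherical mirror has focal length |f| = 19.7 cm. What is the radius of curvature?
R = 2|f| = 39.4 cm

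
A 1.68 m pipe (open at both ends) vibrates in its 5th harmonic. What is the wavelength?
λₙ = 2L/n = 0.672 m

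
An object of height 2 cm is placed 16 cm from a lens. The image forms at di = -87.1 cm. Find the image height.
hi = (-di/do) × ho = 10.89 cm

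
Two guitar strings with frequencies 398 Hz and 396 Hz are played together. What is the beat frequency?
2 Hz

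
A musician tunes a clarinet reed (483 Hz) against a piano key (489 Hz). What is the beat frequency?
6 Hz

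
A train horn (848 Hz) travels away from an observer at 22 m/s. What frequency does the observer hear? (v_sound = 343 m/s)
f_obs = f·v/(v + v_s) = 796.9 Hz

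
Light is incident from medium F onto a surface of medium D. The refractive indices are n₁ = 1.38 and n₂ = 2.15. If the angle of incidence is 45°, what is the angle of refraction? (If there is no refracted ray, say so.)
sin θ₂ = (n₁/n₂)·sin θ₁ = 0.4539 → θ₂ = 26.99°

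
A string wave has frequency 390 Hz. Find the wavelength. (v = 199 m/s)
λ = v/f = 0.5103 m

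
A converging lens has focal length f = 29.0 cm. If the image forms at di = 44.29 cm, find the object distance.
1/do = 1/f − 1/di → do = 84 cm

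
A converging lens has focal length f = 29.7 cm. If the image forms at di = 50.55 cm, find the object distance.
1/do = 1/f − 1/di → do = 72.01 cm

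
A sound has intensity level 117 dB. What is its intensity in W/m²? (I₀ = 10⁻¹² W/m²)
I = I₀·10^(β/10) = 5.01 × 10⁻¹ W/m²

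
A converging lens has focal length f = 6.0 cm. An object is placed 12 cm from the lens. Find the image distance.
1/di = 1/f − 1/do → di = 12 cm (real image)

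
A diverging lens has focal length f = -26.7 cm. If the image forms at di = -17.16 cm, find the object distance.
1/do = 1/f − 1/di → do = 48.03 cm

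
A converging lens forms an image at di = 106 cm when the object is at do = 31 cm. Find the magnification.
M = −di/do = -3.419 (inverted image)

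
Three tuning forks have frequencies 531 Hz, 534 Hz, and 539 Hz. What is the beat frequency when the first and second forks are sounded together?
3 Hz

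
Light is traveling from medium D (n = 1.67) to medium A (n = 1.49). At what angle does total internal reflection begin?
θc = arcsin(n₂/n₁) = 63.15°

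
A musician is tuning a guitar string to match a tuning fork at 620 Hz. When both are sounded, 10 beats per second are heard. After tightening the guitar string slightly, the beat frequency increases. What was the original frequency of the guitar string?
630 Hz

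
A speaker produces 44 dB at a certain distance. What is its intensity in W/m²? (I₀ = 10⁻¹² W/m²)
I = I₀·10^(β/10) = 2.51 × 10⁻⁸ W/m²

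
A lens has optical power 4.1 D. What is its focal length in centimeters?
f = 1/P = 24.39 cm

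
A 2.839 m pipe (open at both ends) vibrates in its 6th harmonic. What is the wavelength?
λₙ = 2L/n = 0.9463 m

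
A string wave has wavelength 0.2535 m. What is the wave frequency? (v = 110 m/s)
f = v/λ = 433.9 Hz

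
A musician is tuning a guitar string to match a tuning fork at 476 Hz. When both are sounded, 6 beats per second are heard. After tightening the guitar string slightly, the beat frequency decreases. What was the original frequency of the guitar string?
470 Hz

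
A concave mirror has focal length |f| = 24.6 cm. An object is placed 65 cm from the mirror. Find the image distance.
f = +24.6 cm (concave); 1/di = 1/f − 1/do → di = 39.58 cm (real image, in front of mirror)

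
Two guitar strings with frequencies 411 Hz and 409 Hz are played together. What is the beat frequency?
2 Hz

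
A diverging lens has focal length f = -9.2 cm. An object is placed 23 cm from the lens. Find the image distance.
1/di = 1/f − 1/do → di = -6.571 cm (virtual image)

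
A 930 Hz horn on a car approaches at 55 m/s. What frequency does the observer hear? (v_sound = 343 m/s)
f_obs = f·v/(v − v_s) = 1108 Hz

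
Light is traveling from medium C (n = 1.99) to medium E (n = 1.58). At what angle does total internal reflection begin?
θc = arcsin(n₂/n₁) = 52.56°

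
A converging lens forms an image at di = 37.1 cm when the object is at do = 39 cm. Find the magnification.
M = −di/do = -0.9513 (inverted image)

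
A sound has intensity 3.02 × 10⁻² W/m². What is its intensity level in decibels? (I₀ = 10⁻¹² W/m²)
β = 10·log₁₀(I/I₀) = 104.8 dB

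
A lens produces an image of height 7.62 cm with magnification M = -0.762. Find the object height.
ho = |hi|/|M| = 10 cm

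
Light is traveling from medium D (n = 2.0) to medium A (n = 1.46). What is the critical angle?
θc = arcsin(n₂/n₁) = 46.89°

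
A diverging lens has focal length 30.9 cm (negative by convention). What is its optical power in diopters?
P = 1/f = -3.236 D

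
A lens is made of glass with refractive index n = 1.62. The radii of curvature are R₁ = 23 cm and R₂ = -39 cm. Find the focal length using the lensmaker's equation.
1/f = (n − 1)(1/R₁ − 1/R₂) → f = 23.34 cm (converging lens)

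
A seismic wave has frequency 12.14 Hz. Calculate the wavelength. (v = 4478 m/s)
λ = v/f = 368.9 m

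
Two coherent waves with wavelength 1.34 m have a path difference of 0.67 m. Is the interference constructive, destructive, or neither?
destructive — path difference = 0.5λ, an odd multiple of λ/2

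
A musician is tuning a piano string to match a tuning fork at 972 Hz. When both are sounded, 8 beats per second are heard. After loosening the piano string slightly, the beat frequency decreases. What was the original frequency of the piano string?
980 Hz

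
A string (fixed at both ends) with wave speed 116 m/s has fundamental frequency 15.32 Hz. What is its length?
L = v/(2f₁) = 3.786 m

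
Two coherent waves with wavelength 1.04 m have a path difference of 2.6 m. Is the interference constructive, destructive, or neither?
destructive — path difference = 2.5λ, an odd multiple of λ/2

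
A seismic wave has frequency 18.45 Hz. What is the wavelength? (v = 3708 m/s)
λ = v/f = 201 m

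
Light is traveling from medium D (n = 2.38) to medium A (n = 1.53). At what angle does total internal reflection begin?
θc = arcsin(n₂/n₁) = 40.01°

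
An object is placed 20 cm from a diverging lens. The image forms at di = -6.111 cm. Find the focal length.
1/f = 1/do + 1/di → f = -8.8 cm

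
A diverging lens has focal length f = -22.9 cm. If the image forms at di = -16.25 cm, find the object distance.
1/do = 1/f − 1/di → do = 55.96 cm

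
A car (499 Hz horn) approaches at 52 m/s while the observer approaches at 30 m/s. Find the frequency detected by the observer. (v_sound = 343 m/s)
f_obs = f·(v + v_o)/(v − v_s) = 639.6 Hz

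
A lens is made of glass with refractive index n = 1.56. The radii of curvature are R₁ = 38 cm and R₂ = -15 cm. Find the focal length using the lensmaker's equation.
1/f = (n − 1)(1/R₁ − 1/R₂) → f = 19.2 cm (converging lens)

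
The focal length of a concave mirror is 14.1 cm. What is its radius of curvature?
R = 2|f| = 28.2 cm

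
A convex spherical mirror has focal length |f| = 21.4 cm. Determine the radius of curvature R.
R = 2|f| = 42.8 cm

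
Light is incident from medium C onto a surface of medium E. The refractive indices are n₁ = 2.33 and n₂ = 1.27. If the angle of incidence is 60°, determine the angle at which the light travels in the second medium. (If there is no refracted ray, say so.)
sin θ₂ = (n₁/n₂)·sin θ₁ = 1.589 > 1, so there is no refracted ray — the light undergoes total internal reflection.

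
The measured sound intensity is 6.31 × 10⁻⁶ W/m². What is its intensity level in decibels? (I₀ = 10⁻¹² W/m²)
β = 10·log₁₀(I/I₀) = 68 dB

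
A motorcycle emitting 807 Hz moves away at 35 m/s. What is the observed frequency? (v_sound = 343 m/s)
f_obs = f·v/(v + v_s) = 732.3 Hz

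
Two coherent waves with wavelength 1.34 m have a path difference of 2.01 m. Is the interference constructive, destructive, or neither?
destructive — path difference = 1.5λ, an odd multiple of λ/2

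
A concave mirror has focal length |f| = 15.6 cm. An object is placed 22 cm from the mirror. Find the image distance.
f = +15.6 cm (concave); 1/di = 1/f − 1/do → di = 53.62 cm (real image, in front of mirror)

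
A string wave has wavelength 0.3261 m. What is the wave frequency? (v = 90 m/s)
f = v/λ = 276 Hz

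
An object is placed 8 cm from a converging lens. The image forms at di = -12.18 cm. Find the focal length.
1/f = 1/do + 1/di → f = 23.31 cm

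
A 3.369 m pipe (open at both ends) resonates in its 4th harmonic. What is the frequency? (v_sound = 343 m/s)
fₙ = nv/(2L) = 203.6 Hz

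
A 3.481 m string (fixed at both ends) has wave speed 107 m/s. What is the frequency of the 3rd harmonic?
fₙ = nv/(2L) = 46.11 Hz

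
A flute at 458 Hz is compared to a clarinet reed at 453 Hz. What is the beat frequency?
5 Hz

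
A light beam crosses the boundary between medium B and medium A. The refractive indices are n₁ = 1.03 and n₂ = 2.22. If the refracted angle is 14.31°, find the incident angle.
sin θ₁ = (n₂/n₁)·sin θ₂ → θ₁ = 32.19°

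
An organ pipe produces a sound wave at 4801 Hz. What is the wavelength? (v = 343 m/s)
λ = v/f = 0.07144 m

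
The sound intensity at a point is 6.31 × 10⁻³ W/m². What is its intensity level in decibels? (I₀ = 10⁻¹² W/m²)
β = 10·log₁₀(I/I₀) = 98 dB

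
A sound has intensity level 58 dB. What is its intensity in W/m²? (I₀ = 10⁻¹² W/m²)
I = I₀·10^(β/10) = 6.31 × 10⁻⁷ W/m²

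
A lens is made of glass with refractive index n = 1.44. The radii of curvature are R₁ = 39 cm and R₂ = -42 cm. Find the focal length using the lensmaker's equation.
1/f = (n − 1)(1/R₁ − 1/R₂) → f = 45.96 cm (converging lens)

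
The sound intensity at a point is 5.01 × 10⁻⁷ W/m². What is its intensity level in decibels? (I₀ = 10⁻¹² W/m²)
β = 10·log₁₀(I/I₀) = 57 dB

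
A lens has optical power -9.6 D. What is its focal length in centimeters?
f = 1/P = -10.42 cm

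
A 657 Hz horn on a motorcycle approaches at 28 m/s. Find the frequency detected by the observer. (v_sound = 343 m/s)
f_obs = f·v/(v − v_s) = 715.4 Hz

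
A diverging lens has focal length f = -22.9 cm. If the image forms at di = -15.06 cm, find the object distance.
1/do = 1/f − 1/di → do = 43.99 cm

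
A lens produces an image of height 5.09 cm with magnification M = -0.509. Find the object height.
ho = |hi|/|M| = 10 cm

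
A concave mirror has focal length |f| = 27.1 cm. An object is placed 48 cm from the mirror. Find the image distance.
f = +27.1 cm (concave); 1/di = 1/f − 1/do → di = 62.24 cm (real image, in front of mirror)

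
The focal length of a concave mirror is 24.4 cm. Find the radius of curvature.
R = 2|f| = 48.8 cm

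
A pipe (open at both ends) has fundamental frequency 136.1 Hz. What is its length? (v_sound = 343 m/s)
L = v/(2f₁) = 1.26 m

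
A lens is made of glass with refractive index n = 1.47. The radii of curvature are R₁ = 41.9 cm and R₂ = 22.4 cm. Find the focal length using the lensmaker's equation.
1/f = (n − 1)(1/R₁ − 1/R₂) → f = -102.4 cm (diverging lens)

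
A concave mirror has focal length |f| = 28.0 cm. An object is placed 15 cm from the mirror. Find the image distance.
f = +28.0 cm (concave); 1/di = 1/f − 1/do → di = -32.31 cm (virtual image, behind mirror)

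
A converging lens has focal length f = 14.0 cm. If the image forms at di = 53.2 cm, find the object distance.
1/do = 1/f − 1/di → do = 19 cm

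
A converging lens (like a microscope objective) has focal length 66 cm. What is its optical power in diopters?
P = 1/f = 1.515 D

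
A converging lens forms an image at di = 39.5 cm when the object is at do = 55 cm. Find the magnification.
M = −di/do = -0.7182 (inverted image)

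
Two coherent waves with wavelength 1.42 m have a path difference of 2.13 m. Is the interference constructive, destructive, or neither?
destructive — path difference = 1.5λ, an odd multiple of λ/2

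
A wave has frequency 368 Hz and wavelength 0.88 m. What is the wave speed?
v = fλ = 323.8 m/s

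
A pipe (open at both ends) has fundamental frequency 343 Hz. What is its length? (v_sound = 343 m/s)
L = v/(2f₁) = 0.5 m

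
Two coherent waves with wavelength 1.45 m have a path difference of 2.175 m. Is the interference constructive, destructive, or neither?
destructive — path difference = 1.5λ, an odd multiple of λ/2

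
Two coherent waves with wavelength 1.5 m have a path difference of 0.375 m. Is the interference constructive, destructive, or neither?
neither (partial) — path difference = 0.25λ, neither a whole number of wavelengths nor an odd multiple of λ/2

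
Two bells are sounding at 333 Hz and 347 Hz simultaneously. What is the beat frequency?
14 Hz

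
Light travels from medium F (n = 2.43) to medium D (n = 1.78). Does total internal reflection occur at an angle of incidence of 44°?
θc = arcsin(n₂/n₁) = 47.1°; 44° < θc, so no — the ray refracts.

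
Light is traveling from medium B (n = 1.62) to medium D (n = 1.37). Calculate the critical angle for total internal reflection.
θc = arcsin(n₂/n₁) = 57.74°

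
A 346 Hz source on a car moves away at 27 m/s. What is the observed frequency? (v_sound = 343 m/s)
f_obs = f·v/(v + v_s) = 320.8 Hz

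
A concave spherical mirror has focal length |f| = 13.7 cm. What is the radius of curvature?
R = 2|f| = 27.4 cm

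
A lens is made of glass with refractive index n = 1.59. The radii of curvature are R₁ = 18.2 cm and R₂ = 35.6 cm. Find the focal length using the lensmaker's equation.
1/f = (n − 1)(1/R₁ − 1/R₂) → f = 63.11 cm (converging lens)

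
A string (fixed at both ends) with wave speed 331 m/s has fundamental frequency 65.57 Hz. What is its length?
L = v/(2f₁) = 2.524 m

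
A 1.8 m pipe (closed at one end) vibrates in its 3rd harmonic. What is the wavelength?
λₙ = 4L/n = 2.4 m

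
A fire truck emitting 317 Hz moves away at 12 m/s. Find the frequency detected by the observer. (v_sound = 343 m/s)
f_obs = f·v/(v + v_s) = 306.3 Hz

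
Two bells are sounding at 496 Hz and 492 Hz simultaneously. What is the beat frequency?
4 Hz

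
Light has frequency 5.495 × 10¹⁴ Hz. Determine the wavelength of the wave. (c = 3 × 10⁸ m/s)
λ = c/f = 546 nm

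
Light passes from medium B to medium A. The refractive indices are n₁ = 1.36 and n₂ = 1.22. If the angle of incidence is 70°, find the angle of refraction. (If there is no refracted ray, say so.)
sin θ₂ = (n₁/n₂)·sin θ₁ = 1.048 > 1, so there is no refracted ray — the light undergoes total internal reflection.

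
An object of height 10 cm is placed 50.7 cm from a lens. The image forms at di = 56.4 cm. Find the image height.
hi = (-di/do) × ho = -11.12 cm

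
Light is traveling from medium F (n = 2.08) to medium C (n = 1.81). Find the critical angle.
θc = arcsin(n₂/n₁) = 60.48°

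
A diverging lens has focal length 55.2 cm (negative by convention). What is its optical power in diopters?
P = 1/f = -1.812 D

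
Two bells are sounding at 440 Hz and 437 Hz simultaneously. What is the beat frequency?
3 Hz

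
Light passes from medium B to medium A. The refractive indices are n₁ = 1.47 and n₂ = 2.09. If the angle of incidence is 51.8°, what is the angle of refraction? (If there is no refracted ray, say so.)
sin θ₂ = (n₁/n₂)·sin θ₁ = 0.5527 → θ₂ = 33.55°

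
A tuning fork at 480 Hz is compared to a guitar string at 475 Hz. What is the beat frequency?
5 Hz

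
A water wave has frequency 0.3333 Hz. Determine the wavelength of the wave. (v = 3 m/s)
λ = v/f = 9.001 m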